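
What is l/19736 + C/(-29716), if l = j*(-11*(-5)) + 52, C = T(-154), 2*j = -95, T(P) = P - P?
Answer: -5121/39472 ≈ -0.12974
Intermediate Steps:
T(P) = 0
j = -95/2 (j = (1/2)*(-95) = -95/2 ≈ -47.500)
C = 0
l = -5121/2 (l = -(-1045)*(-5)/2 + 52 = -95/2*55 + 52 = -5225/2 + 52 = -5121/2 ≈ -2560.5)
l/19736 + C/(-29716) = -5121/2/19736 + 0/(-29716) = -5121/2*1/19736 + 0*(-1/29716) = -5121/39472 + 0 = -5121/39472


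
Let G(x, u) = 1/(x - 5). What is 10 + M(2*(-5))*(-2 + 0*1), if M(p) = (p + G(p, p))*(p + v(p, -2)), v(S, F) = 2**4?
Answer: 654/5 ≈ 130.80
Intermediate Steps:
G(x, u) = 1/(-5 + x)
v(S, F) = 16
M(p) = (16 + p)*(p + 1/(-5 + p)) (M(p) = (p + 1/(-5 + p))*(p + 16) = (p + 1/(-5 + p))*(16 + p) = (16 + p)*(p + 1/(-5 + p)))
10 + M(2*(-5))*(-2 + 0*1) = 10 + ((16 + 2*(-5) + (2*(-5))*(-5 + 2*(-5))*(16 + 2*(-5)))/(-5 + 2*(-5)))*(-2 + 0*1) = 10 + ((16 - 10 - 10*(-5 - 10)*(16 - 10))/(-5 - 10))*(-2 + 0) = 10 + ((16 - 10 - 10*(-15)*6)/(-15))*(-2) = 10 - (16 - 10 + 900)/15*(-2) = 10 - 1/15*906*(-2) = 10 - 302/5*(-2) = 10 + 604/5 = 654/5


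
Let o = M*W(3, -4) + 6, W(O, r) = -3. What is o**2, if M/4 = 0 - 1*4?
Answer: 2916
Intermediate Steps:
M = -16 (M = 4*(0 - 1*4) = 4*(0 - 4) = 4*(-4) = -16)
o = 54 (o = -16*(-3) + 6 = 48 + 6 = 54)
o**2 = 54**2 = 2916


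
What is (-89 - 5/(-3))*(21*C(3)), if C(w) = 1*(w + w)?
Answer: -11004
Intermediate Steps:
C(w) = 2*w (C(w) = 1*(2*w) = 2*w)
(-89 - 5/(-3))*(21*C(3)) = (-89 - 5/(-3))*(21*(2*3)) = (-89 - 5*(-1/3))*(21*6) = (-89 + 5/3)*126 = -262/3*126 = -11004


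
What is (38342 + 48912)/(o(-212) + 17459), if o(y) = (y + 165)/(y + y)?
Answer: 36995696/7402663 ≈ 4.9976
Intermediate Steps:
o(y) = (165 + y)/(2*y) (o(y) = (165 + y)/((2*y)) = (165 + y)*(1/(2*y)) = (165 + y)/(2*y))
(38342 + 48912)/(o(-212) + 17459) = (38342 + 48912)/((½)*(165 - 212)/(-212) + 17459) = 87254/((½)*(-1/212)*(-47) + 17459) = 87254/(47/424 + 17459) = 87254/(7402663/424) = 87254*(424/7402663) = 36995696/7402663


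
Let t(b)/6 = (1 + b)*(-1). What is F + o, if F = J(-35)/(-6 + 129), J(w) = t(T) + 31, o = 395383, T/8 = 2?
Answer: 48632038/123 ≈ 3.9538e+5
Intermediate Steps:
T = 16 (T = 8*2 = 16)
t(b) = -6 - 6*b (t(b) = 6*((1 + b)*(-1)) = 6*(-1 - b) = -6 - 6*b)
J(w) = -71 (J(w) = (-6 - 6*16) + 31 = (-6 - 96) + 31 = -102 + 31 = -71)
F = -71/123 (F = -71/(-6 + 129) = -71/123 ≈ -0.57724)
F + o = -71/123 + 395383 = 48632038/123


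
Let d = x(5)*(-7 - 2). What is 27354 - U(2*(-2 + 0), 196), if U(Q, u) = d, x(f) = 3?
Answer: 27381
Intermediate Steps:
d = -27 (d = 3*(-7 - 2) = 3*(-9) = -27)
U(Q, u) = -27
27354 - U(2*(-2 + 0), 196) = 27354 - 1*(-27) = 27354 + 27 = 27381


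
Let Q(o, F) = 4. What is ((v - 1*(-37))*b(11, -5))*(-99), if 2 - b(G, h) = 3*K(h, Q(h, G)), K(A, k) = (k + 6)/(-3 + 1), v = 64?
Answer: -169983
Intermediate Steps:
K(A, k) = -3 - k/2 (K(A, k) = (6 + k)/(-2) = (6 + k)*(-1/2) = -3 - k/2)
b(G, h) = 17 (b(G, h) = 2 - 3*(-3 - 1/2*4) = 2 - 3*(-3 - 2) = 2 - 3*(-5) = 2 - 1*(-15) = 2 + 15 = 17)
((v - 1*(-37))*b(11, -5))*(-99) = ((64 - 1*(-37))*17)*(-99) = ((64 + 37)*17)*(-99) = (101*17)*(-99) = 1717*(-99) = -169983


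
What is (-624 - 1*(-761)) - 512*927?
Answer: -474487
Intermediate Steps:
(-624 - 1*(-761)) - 512*927 = (-624 + 761) - 474624 = 137 - 474624 = -474487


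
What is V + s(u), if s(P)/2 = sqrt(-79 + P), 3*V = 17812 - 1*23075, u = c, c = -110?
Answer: -5263/3 + 6*I*sqrt(21) ≈ -1754.3 + 27.495*I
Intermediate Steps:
u = -110
V = -5263/3 (V = (17812 - 1*23075)/3 = (17812 - 23075)/3 = (1/3)*(-5263) = -5263/3 ≈ -1754.3)
s(P) = 2*sqrt(-79 + P)
V + s(u) = -5263/3 + 2*sqrt(-79 - 110) = -5263/3 + 2*sqrt(-189) = -5263/3 + 2*(3*I*sqrt(21)) = -5263/3 + 6*I*sqrt(21)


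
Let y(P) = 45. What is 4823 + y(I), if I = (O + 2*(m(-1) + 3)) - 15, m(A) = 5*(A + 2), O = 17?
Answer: 4868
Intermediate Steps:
m(A) = 10 + 5*A (m(A) = 5*(2 + A) = 10 + 5*A)
I = 18 (I = (17 + 2*((10 + 5*(-1)) + 3)) - 15 = (17 + 2*((10 - 5) + 3)) - 15 = (17 + 2*(5 + 3)) - 15 = (17 + 2*8) - 15 = (17 + 16) - 15 = 33 - 15 = 18)
4823 + y(I) = 4823 + 45 = 4868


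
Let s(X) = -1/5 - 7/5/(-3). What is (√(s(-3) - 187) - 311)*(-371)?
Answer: 115381 - 371*I*√42015/15 ≈ 1.1538e+5 - 5069.7*I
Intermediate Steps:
s(X) = 4/15 (s(X) = -1*⅕ - 7*⅕*(-⅓) = -⅕ - 7/5*(-⅓) = -⅕ + 7/15 = 4/15)
(√(s(-3) - 187) - 311)*(-371) = (√(4/15 - 187) - 311)*(-371) = (√(-2801/15) - 311)*(-371) = (I*√42015/15 - 311)*(-371) = (-311 + I*√42015/15)*(-371) = 115381 - 371*I*√42015/15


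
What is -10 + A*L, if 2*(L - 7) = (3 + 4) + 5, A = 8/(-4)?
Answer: -36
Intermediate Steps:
A = -2 (A = 8*(-1/4) = -2)
L = 13 (L = 7 + ((3 + 4) + 5)/2 = 7 + (7 + 5)/2 = 7 + (1/2)*12 = 7 + 6 = 13)
-10 + A*L = -10 - 2*13 = -10 - 26 = -36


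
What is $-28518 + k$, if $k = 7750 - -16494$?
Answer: $-4274$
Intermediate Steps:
$k = 24244$ ($k = 7750 + 16494 = 24244$)
$-28518 + k = -28518 + 24244 = -4274$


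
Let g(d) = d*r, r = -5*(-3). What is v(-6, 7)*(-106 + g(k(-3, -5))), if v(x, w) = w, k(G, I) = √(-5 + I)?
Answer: -742 + 105*I*√10 ≈ -742.0 + 332.04*I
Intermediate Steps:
r = 15
g(d) = 15*d (g(d) = d*15 = 15*d)
v(-6, 7)*(-106 + g(k(-3, -5))) = 7*(-106 + 15*√(-5 - 5)) = 7*(-106 + 15*√(-10)) = 7*(-106 + 15*(I*√10)) = 7*(-106 + 15*I*√10) = -742 + 105*I*√10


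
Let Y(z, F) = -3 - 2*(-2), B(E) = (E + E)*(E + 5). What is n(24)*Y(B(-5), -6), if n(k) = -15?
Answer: -15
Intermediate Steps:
B(E) = 2*E*(5 + E) (B(E) = (2*E)*(5 + E) = 2*E*(5 + E))
Y(z, F) = 1 (Y(z, F) = -3 + 4 = 1)
n(24)*Y(B(-5), -6) = -15*1 = -15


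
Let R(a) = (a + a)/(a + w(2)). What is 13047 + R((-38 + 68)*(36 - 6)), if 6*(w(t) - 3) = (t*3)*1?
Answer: 1474536/113 ≈ 13049.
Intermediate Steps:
w(t) = 3 + t/2 (w(t) = 3 + ((t*3)*1)/6 = 3 + ((3*t)*1)/6 = 3 + (3*t)/6 = 3 + t/2)
R(a) = 2*a/(4 + a) (R(a) = (a + a)/(a + (3 + (1/2)*2)) = (2*a)/(a + (3 + 1)) = (2*a)/(a + 4) = (2*a)/(4 + a) = 2*a/(4 + a))
13047 + R((-38 + 68)*(36 - 6)) = 13047 + 2*((-38 + 68)*(36 - 6))/(4 + (-38 + 68)*(36 - 6)) = 13047 + 2*(30*30)/(4 + 30*30) = 13047 + 2*900/(4 + 900) = 13047 + 2*900/904 = 13047 + 2*900*(1/904) = 13047 + 225/113 = 1474536/113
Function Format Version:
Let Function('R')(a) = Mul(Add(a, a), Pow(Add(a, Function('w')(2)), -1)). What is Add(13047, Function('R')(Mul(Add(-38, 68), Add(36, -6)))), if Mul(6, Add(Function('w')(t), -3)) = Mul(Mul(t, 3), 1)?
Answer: Rational(1474536, 113) ≈ 13049.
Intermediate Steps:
Function('w')(t) = Add(3, Mul(Rational(1, 2), t)) (Function('w')(t) = Add(3, Mul(Rational(1, 6), Mul(Mul(t, 3), 1))) = Add(3, Mul(Rational(1, 6), Mul(Mul(3, t), 1))) = Add(3, Mul(Rational(1, 6), Mul(3, t))) = Add(3, Mul(Rational(1, 2), t)))
Function('R')(a) = Mul(2, a, Pow(Add(4, a), -1)) (Function('R')(a) = Mul(Add(a, a), Pow(Add(a, Add(3, Mul(Rational(1, 2), 2))), -1)) = Mul(Mul(2, a), Pow(Add(a, Add(3, 1)), -1)) = Mul(Mul(2, a), Pow(Add(a, 4), -1)) = Mul(Mul(2, a), Pow(Add(4, a), -1)) = Mul(2, a, Pow(Add(4, a), -1)))
Add(13047, Function('R')(Mul(Add(-38, 68), Add(36, -6)))) = Add(13047, Mul(2, Mul(Add(-38, 68), Add(36, -6)), Pow(Add(4, Mul(Add(-38, 68), Add(36, -6))), -1))) = Add(13047, Mul(2, Mul(30, 30), Pow(Add(4, Mul(30, 30)), -1))) = Add(13047, Mul(2, 900, Pow(Add(4, 900), -1))) = Add(13047, Mul(2, 900, Pow(904, -1))) = Add(13047, Mul(2, 900, Rational(1, 904))) = Add(13047, Rational(225, 113)) = Rational(1474536, 113)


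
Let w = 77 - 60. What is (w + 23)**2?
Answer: 1600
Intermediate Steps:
w = 17
(w + 23)**2 = (17 + 23)**2 = 40**2 = 1600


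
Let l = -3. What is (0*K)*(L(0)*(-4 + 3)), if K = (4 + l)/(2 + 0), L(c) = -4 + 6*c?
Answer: 0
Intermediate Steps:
K = ½ (K = (4 - 3)/(2 + 0) = 1/2 = 1*(½) = ½ ≈ 0.50000)
(0*K)*(L(0)*(-4 + 3)) = (0*(½))*((-4 + 6*0)*(-4 + 3)) = 0*((-4 + 0)*(-1)) = 0*(-4*(-1)) = 0*4 = 0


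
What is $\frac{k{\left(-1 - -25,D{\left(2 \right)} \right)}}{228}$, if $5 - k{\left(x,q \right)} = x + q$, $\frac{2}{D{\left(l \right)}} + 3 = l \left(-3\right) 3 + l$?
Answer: $- \frac{359}{4332} \approx -0.082872$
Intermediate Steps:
$D{\left(l \right)} = \frac{2}{-3 - 8 l}$ ($D{\left(l \right)} = \frac{2}{-3 + \left(l \left(-3\right) 3 + l\right)} = \frac{2}{-3 + \left(- 3 l 3 + l\right)} = \frac{2}{-3 + \left(- 9 l + l\right)} = \frac{2}{-3 - 8 l}$)
$k{\left(x,q \right)} = 5 - q - x$ ($k{\left(x,q \right)} = 5 - \left(x + q\right) = 5 - \left(q + x\right) = 5 - q - x$)
$\frac{k{\left(-1 - -25,D{\left(2 \right)} \right)}}{228} = \frac{5 - - \frac{2}{3 + 8 \cdot 2} - \left(-1 - -25\right)}{228} = \left(5 - - \frac{2}{3 + 16} - \left(-1 + 25\right)\right) \frac{1}{228} = \left(5 - - \frac{2}{19} - 24\right) \frac{1}{228} = \left(5 + \frac{2}{19} - 24\right) \frac{1}{228} = \left(- \frac{359}{19}\right) \frac{1}{228} = - \frac{359}{4332}$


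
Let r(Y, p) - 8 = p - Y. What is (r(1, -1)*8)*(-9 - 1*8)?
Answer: -816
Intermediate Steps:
r(Y, p) = 8 + p - Y (r(Y, p) = 8 + (p - Y) = 8 + p - Y)
(r(1, -1)*8)*(-9 - 1*8) = ((8 - 1 - 1*1)*8)*(-9 - 1*8) = ((8 - 1 - 1)*8)*(-9 - 8) = (6*8)*(-17) = 48*(-17) = -816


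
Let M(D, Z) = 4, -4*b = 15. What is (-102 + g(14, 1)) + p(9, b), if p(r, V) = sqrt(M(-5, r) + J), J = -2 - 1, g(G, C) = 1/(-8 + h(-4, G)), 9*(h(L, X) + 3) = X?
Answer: -8594/85 ≈ -101.11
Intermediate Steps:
b = -15/4 (b = -1/4*15 = -15/4 ≈ -3.7500)
h(L, X) = -3 + X/9
g(G, C) = 1/(-11 + G/9) (g(G, C) = 1/(-8 + (-3 + G/9)) = 1/(-11 + G/9))
J = -3
p(r, V) = 1 (p(r, V) = sqrt(4 - 3) = sqrt(1) = 1)
(-102 + g(14, 1)) + p(9, b) = (-102 + 9/(-99 + 14)) + 1 = (-102 + 9/(-85)) + 1 = (-102 + 9*(-1/85)) + 1 = (-102 - 9/85) + 1 = -8679/85 + 1 = -8594/85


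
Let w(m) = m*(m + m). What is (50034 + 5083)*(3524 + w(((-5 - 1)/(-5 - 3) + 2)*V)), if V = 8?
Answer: 247585564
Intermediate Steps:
w(m) = 2*m² (w(m) = m*(2*m) = 2*m²)
(50034 + 5083)*(3524 + w(((-5 - 1)/(-5 - 3) + 2)*V)) = (50034 + 5083)*(3524 + 2*(((-5 - 1)/(-5 - 3) + 2)*8)²) = 55117*(3524 + 2*((-6/(-8) + 2)*8)²) = 55117*(3524 + 2*((-6*(-⅛) + 2)*8)²) = 55117*(3524 + 2*((¾ + 2)*8)²) = 55117*(3524 + 2*((11/4)*8)²) = 55117*(3524 + 2*22²) = 55117*(3524 + 2*484) = 55117*(3524 + 968) = 55117*4492 = 247585564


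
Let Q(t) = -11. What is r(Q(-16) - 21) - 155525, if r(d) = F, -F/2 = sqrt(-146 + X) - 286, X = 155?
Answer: -154959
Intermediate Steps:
F = 566 (F = -2*(sqrt(-146 + 155) - 286) = -2*(sqrt(9) - 286) = -2*(3 - 286) = -2*(-283) = 566)
r(d) = 566
r(Q(-16) - 21) - 155525 = 566 - 155525 = -154959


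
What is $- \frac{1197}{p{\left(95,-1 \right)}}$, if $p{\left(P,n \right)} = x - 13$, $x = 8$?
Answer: $\frac{1197}{5} \approx 239.4$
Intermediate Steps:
$p{\left(P,n \right)} = -5$ ($p{\left(P,n \right)} = 8 - 13 = -5$)
$- \frac{1197}{p{\left(95,-1 \right)}} = - \frac{1197}{-5} = \left(-1197\right) \left(- \frac{1}{5}\right) = \frac{1197}{5}$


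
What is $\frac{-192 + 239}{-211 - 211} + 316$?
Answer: $\frac{133305}{422} \approx 315.89$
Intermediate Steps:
$\frac{-192 + 239}{-211 - 211} + 316 = \frac{47}{-422} + 316 = 47 \left(- \frac{1}{422}\right) + 316 = - \frac{47}{422} + 316 = \frac{133305}{422}$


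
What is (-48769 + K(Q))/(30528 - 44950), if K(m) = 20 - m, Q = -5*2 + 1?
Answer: 24370/7211 ≈ 3.3796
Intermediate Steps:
Q = -9 (Q = -10 + 1 = -9)
(-48769 + K(Q))/(30528 - 44950) = (-48769 + (20 - 1*(-9)))/(30528 - 44950) = (-48769 + (20 + 9))/(-14422) = (-48769 + 29)*(-1/14422) = -48740*(-1/14422) = 24370/7211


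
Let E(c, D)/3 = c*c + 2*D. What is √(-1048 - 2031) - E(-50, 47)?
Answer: -7782 + I*√3079 ≈ -7782.0 + 55.489*I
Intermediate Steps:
E(c, D) = 3*c² + 6*D (E(c, D) = 3*(c*c + 2*D) = 3*(c² + 2*D) = 3*c² + 6*D)
√(-1048 - 2031) - E(-50, 47) = √(-1048 - 2031) - (3*(-50)² + 6*47) = √(-3079) - (3*2500 + 282) = I*√3079 - (7500 + 282) = I*√3079 - 1*7782 = I*√3079 - 7782 = -7782 + I*√3079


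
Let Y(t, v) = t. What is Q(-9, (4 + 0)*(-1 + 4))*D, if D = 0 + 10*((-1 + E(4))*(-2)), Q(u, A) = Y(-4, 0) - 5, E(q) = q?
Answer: 540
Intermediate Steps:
Q(u, A) = -9 (Q(u, A) = -4 - 5 = -9)
D = -60 (D = 0 + 10*((-1 + 4)*(-2)) = 0 + 10*(3*(-2)) = 0 + 10*(-6) = 0 - 60 = -60)
Q(-9, (4 + 0)*(-1 + 4))*D = -9*(-60) = 540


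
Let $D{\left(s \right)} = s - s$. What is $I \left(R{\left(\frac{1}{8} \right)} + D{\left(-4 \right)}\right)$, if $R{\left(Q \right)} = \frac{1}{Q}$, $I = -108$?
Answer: $-864$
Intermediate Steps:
$D{\left(s \right)} = 0$
$I \left(R{\left(\frac{1}{8} \right)} + D{\left(-4 \right)}\right) = - 108 \left(\frac{1}{\frac{1}{8}} + 0\right) = - 108 \left(8 + 0\right) = \left(-108\right) 8 = -864$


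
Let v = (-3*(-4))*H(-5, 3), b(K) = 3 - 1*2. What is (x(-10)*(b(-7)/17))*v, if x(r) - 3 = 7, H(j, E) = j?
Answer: -600/17 ≈ -35.294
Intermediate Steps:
x(r) = 10 (x(r) = 3 + 7 = 10)
b(K) = 1 (b(K) = 3 - 2 = 1)
v = -60 (v = -3*(-4)*(-5) = 12*(-5) = -60)
(x(-10)*(b(-7)/17))*v = (10*(1/17))*(-60) = (10/17)*(-60) = -600/17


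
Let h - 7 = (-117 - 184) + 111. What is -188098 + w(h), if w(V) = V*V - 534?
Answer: -155143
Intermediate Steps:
h = -183 (h = 7 + ((-117 - 184) + 111) = 7 + (-301 + 111) = 7 - 190 = -183)
w(V) = -534 + V² (w(V) = V² - 534 = -534 + V²)
-188098 + w(h) = -188098 + (-534 + (-183)²) = -188098 + (-534 + 33489) = -188098 + 32955 = -155143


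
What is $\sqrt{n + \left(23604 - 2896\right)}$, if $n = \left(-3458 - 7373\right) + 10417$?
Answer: $\sqrt{20294} \approx 142.46$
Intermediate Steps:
$n = -414$ ($n = -10831 + 10417 = -414$)
$\sqrt{n + \left(23604 - 2896\right)} = \sqrt{-414 + \left(23604 - 2896\right)} = \sqrt{-414 + 20708} = \sqrt{20294}$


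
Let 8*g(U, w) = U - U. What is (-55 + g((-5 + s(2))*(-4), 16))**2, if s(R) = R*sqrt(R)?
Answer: 3025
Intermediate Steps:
s(R) = R**(3/2)
g(U, w) = 0 (g(U, w) = (U - U)/8 = (1/8)*0 = 0)
(-55 + g((-5 + s(2))*(-4), 16))**2 = (-55 + 0)**2 = (-55)**2 = 3025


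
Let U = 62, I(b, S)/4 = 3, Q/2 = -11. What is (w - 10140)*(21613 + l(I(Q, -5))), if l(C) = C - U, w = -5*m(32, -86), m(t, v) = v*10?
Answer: -125927920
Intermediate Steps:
Q = -22 (Q = 2*(-11) = -22)
m(t, v) = 10*v
I(b, S) = 12 (I(b, S) = 4*3 = 12)
w = 4300 (w = -50*(-86) = -5*(-860) = 4300)
l(C) = -62 + C (l(C) = C - 1*62 = C - 62 = -62 + C)
(w - 10140)*(21613 + l(I(Q, -5))) = (4300 - 10140)*(21613 + (-62 + 12)) = -5840*(21613 - 50) = -5840*21563 = -125927920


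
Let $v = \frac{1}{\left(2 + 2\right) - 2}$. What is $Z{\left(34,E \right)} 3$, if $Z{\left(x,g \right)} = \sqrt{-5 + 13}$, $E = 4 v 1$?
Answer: $6 \sqrt{2} \approx 8.4853$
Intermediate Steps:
$v = \frac{1}{2}$ ($v = \frac{1}{4 - 2} = \frac{1}{2} \approx 0.5$)
$E = 2$ ($E = 4 \cdot \frac{1}{2} \cdot 1 = 2 \cdot 1 = 2$)
$Z{\left(x,g \right)} = 2 \sqrt{2}$ ($Z{\left(x,g \right)} = \sqrt{8} = 2 \sqrt{2}$)
$Z{\left(34,E \right)} 3 = 2 \sqrt{2} \cdot 3 = 6 \sqrt{2}$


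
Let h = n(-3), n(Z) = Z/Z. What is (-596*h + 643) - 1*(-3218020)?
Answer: 3218067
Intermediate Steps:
n(Z) = 1
h = 1
(-596*h + 643) - 1*(-3218020) = (-596*1 + 643) - 1*(-3218020) = (-596 + 643) + 3218020 = 47 + 3218020 = 3218067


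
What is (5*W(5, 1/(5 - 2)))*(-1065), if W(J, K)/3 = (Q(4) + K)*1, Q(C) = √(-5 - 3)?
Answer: -5325 - 31950*I*√2 ≈ -5325.0 - 45184.0*I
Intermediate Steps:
Q(C) = 2*I*√2 (Q(C) = √(-8) = 2*I*√2)
W(J, K) = 3*K + 6*I*√2 (W(J, K) = 3*((2*I*√2 + K)*1) = 3*((K + 2*I*√2)*1) = 3*(K + 2*I*√2) = 3*K + 6*I*√2)
(5*W(5, 1/(5 - 2)))*(-1065) = (5*(3/(5 - 2) + 6*I*√2))*(-1065) = (5*(3/3 + 6*I*√2))*(-1065) = (5*(3*(⅓) + 6*I*√2))*(-1065) = (5*(1 + 6*I*√2))*(-1065) = (5 + 30*I*√2)*(-1065) = -5325 - 31950*I*√2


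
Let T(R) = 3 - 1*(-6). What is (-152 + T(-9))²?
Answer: 20449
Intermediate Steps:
T(R) = 9 (T(R) = 3 + 6 = 9)
(-152 + T(-9))² = (-152 + 9)² = (-143)² = 20449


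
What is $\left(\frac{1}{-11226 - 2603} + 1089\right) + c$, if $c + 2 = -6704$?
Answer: $- \frac{77677494}{13829} \approx -5617.0$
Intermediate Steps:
$c = -6706$ ($c = -2 - 6704 = -6706$)
$\left(\frac{1}{-11226 - 2603} + 1089\right) + c = \left(\frac{1}{-11226 - 2603} + 1089\right) - 6706 = \left(\frac{1}{-13829} + 1089\right) - 6706 = \left(- \frac{1}{13829} + 1089\right) - 6706 = \frac{15059780}{13829} - 6706 = - \frac{77677494}{13829}$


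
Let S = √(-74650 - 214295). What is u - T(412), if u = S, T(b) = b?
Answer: -412 + 3*I*√32105 ≈ -412.0 + 537.54*I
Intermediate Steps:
S = 3*I*√32105 (S = √(-288945) = 3*I*√32105 ≈ 537.54*I)
u = 3*I*√32105 ≈ 537.54*I
u - T(412) = 3*I*√32105 - 1*412 = 3*I*√32105 - 412 = -412 + 3*I*√32105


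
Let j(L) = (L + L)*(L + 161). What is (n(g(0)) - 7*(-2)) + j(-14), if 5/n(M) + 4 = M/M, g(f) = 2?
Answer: -12311/3 ≈ -4103.7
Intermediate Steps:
j(L) = 2*L*(161 + L) (j(L) = (2*L)*(161 + L) = 2*L*(161 + L))
n(M) = -5/3 (n(M) = 5/(-4 + M/M) = 5/(-4 + 1) = 5/(-3) = 5*(-⅓) = -5/3)
(n(g(0)) - 7*(-2)) + j(-14) = (-5/3 - 7*(-2)) + 2*(-14)*(161 - 14) = (-5/3 + 14) + 2*(-14)*147 = 37/3 - 4116 = -12311/3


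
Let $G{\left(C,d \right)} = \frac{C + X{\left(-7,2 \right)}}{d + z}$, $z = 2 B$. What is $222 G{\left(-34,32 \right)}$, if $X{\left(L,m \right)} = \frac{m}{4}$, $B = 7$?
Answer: $- \frac{7437}{46} \approx -161.67$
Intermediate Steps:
$X{\left(L,m \right)} = \frac{m}{4}$ ($X{\left(L,m \right)} = m \frac{1}{4} = \frac{m}{4}$)
$z = 14$ ($z = 2 \cdot 7 = 14$)
$G{\left(C,d \right)} = \frac{\frac{1}{2} + C}{14 + d}$ ($G{\left(C,d \right)} = \frac{C + \frac{1}{4} \cdot 2}{d + 14} = \frac{C + \frac{1}{2}}{14 + d} = \frac{\frac{1}{2} + C}{14 + d}$)
$222 G{\left(-34,32 \right)} = 222 \frac{\frac{1}{2} - 34}{14 + 32} = 222 \cdot \frac{1}{46} \left(- \frac{67}{2}\right) = 222 \left(- \frac{67}{92}\right) = - \frac{7437}{46}$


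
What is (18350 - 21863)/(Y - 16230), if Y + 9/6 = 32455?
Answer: -7026/32447 ≈ -0.21654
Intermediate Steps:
Y = 64907/2 (Y = -3/2 + 32455 = 64907/2 ≈ 32454.)
(18350 - 21863)/(Y - 16230) = (18350 - 21863)/(64907/2 - 16230) = -3513/32447/2 = -3513*2/32447 = -7026/32447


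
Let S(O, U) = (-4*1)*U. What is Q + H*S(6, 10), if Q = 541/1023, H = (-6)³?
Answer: 8839261/1023 ≈ 8640.5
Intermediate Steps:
H = -216
Q = 541/1023 (Q = 541*(1/1023) = 541/1023 ≈ 0.52884)
S(O, U) = -4*U
Q + H*S(6, 10) = 541/1023 - (-864)*10 = 541/1023 - 216*(-40) = 541/1023 + 8640 = 8839261/1023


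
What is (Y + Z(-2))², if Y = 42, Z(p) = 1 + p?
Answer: 1681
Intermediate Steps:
(Y + Z(-2))² = (42 + (1 - 2))² = (42 - 1)² = 41² = 1681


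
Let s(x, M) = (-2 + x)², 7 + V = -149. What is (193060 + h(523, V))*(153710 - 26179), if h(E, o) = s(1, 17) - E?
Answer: 24554563678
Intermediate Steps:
V = -156 (V = -7 - 149 = -156)
h(E, o) = 1 - E (h(E, o) = (-2 + 1)² - E = (-1)² - E = 1 - E)
(193060 + h(523, V))*(153710 - 26179) = (193060 + (1 - 1*523))*(153710 - 26179) = (193060 + (1 - 523))*127531 = (193060 - 522)*127531 = 192538*127531 = 24554563678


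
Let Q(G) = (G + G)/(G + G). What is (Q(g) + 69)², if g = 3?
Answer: 4900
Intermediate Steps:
Q(G) = 1 (Q(G) = (2*G)/((2*G)) = (2*G)*(1/(2*G)) = 1)
(Q(g) + 69)² = (1 + 69)² = 70² = 4900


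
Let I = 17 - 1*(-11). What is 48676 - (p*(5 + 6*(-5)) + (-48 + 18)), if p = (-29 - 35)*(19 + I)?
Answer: -26494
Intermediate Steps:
I = 28 (I = 17 + 11 = 28)
p = -3008 (p = (-29 - 35)*(19 + 28) = -64*47 = -3008)
48676 - (p*(5 + 6*(-5)) + (-48 + 18)) = 48676 - (-3008*(5 + 6*(-5)) + (-48 + 18)) = 48676 - (-3008*(5 - 30) - 30) = 48676 - (-3008*(-25) - 30) = 48676 - (75200 - 30) = 48676 - 1*75170 = 48676 - 75170 = -26494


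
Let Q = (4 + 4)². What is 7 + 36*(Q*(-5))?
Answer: -11513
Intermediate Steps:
Q = 64 (Q = 8² = 64)
7 + 36*(Q*(-5)) = 7 + 36*(64*(-5)) = 7 + 36*(-320) = 7 - 11520 = -11513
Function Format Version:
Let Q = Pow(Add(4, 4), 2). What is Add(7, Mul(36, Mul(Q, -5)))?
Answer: -11513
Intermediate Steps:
Q = 64 (Q = Pow(8, 2) = 64)
Add(7, Mul(36, Mul(Q, -5))) = Add(7, Mul(36, Mul(64, -5))) = Add(7, Mul(36, -320)) = Add(7, -11520) = -11513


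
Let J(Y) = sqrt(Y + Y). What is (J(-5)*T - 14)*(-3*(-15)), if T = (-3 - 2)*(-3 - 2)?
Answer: -630 + 1125*I*sqrt(10) ≈ -630.0 + 3557.6*I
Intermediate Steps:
T = 25 (T = -5*(-5) = 25)
J(Y) = sqrt(2)*sqrt(Y) (J(Y) = sqrt(2*Y) = sqrt(2)*sqrt(Y))
(J(-5)*T - 14)*(-3*(-15)) = ((sqrt(2)*sqrt(-5))*25 - 14)*(-3*(-15)) = ((sqrt(2)*(I*sqrt(5)))*25 - 14)*45 = ((I*sqrt(10))*25 - 14)*45 = (25*I*sqrt(10) - 14)*45 = (-14 + 25*I*sqrt(10))*45 = -630 + 1125*I*sqrt(10)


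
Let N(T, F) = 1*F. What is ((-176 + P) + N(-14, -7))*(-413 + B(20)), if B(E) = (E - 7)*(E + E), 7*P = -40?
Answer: -141347/7 ≈ -20192.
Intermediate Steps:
P = -40/7 (P = (⅐)*(-40) = -40/7 ≈ -5.7143)
B(E) = 2*E*(-7 + E) (B(E) = (-7 + E)*(2*E) = 2*E*(-7 + E))
N(T, F) = F
((-176 + P) + N(-14, -7))*(-413 + B(20)) = ((-176 - 40/7) - 7)*(-413 + 2*20*(-7 + 20)) = (-1272/7 - 7)*(-413 + 2*20*13) = -1321*(-413 + 520)/7 = -1321/7*107 = -141347/7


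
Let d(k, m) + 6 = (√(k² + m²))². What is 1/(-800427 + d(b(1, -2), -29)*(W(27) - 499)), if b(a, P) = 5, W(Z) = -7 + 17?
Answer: -1/1220967 ≈ -8.1902e-7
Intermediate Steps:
W(Z) = 10
d(k, m) = -6 + k² + m² (d(k, m) = -6 + (√(k² + m²))² = -6 + (k² + m²) = -6 + k² + m²)
1/(-800427 + d(b(1, -2), -29)*(W(27) - 499)) = 1/(-800427 + (-6 + 5² + (-29)²)*(10 - 499)) = 1/(-800427 + (-6 + 25 + 841)*(-489)) = 1/(-800427 + 860*(-489)) = 1/(-800427 - 420540) = 1/(-1220967) = -1/1220967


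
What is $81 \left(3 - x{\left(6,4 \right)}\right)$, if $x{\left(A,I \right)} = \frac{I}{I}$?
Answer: $162$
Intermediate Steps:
$x{\left(A,I \right)} = 1$
$81 \left(3 - x{\left(6,4 \right)}\right) = 81 \left(3 - 1\right) = 81 \cdot 2 = 162$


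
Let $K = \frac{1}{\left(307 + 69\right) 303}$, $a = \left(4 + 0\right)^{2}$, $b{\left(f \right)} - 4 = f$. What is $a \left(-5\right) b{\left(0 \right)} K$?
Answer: $- \frac{40}{14241} \approx -0.0028088$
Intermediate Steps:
$b{\left(f \right)} = 4 + f$
$a = 16$ ($a = 4^{2} = 16$)
$K = \frac{1}{113928}$ ($K = \frac{1}{376} \cdot \frac{1}{303} = \frac{1}{113928} \approx 8.7775 \cdot 10^{-6}$)
$a \left(-5\right) b{\left(0 \right)} K = 16 \left(-5\right) \left(4 + 0\right) \frac{1}{113928} = \left(-80\right) 4 \cdot \frac{1}{113928} = \left(-320\right) \frac{1}{113928} = - \frac{40}{14241}$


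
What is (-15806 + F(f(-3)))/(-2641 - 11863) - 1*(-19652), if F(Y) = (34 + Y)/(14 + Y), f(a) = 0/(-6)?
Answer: 1995338881/101528 ≈ 19653.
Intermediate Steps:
f(a) = 0 (f(a) = 0*(-⅙) = 0)
F(Y) = (34 + Y)/(14 + Y)
(-15806 + F(f(-3)))/(-2641 - 11863) - 1*(-19652) = (-15806 + (34 + 0)/(14 + 0))/(-2641 - 11863) - 1*(-19652) = (-15806 + 34/14)/(-14504) + 19652 = (-15806 + (1/14)*34)*(-1/14504) + 19652 = (-15806 + 17/7)*(-1/14504) + 19652 = -110625/7*(-1/14504) + 19652 = 110625/101528 + 19652 = 1995338881/101528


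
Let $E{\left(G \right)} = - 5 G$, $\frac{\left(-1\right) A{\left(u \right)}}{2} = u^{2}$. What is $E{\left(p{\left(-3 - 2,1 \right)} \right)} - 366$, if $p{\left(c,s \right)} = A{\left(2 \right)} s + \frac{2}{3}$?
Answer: $- \frac{988}{3} \approx -329.33$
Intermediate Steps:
$A{\left(u \right)} = - 2 u^{2}$
$p{\left(c,s \right)} = \frac{2}{3} - 8 s$ ($p{\left(c,s \right)} = - 2 \cdot 2^{2} s + \frac{2}{3} = \left(-2\right) 4 s + 2 \cdot \frac{1}{3} = - 8 s + \frac{2}{3} = \frac{2}{3} - 8 s$)
$E{\left(p{\left(-3 - 2,1 \right)} \right)} - 366 = - 5 \left(\frac{2}{3} - 8\right) - 366 = \left(-5\right) \left(- \frac{22}{3}\right) - 366 = \frac{110}{3} - 366 = - \frac{988}{3}$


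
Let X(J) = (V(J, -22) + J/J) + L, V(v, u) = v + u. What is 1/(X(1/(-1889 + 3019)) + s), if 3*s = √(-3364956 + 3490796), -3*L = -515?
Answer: 157407870/9108522379 - 15322800*√65/9108522379 ≈ 0.0037187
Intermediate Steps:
L = 515/3 (L = -⅓*(-515) = 515/3 ≈ 171.67)
V(v, u) = u + v
X(J) = 452/3 + J (X(J) = ((-22 + J) + J/J) + 515/3 = ((-22 + J) + 1) + 515/3 = (-21 + J) + 515/3 = 452/3 + J)
s = 44*√65/3 (s = √(-3364956 + 3490796)/3 = √125840/3 = (44*√65)/3 = 44*√65/3 ≈ 118.25)
1/(X(1/(-1889 + 3019)) + s) = 1/((452/3 + 1/(-1889 + 3019)) + 44*√65/3) = 1/((452/3 + 1/1130) + 44*√65/3) = 1/(510763/3390 + 44*√65/3)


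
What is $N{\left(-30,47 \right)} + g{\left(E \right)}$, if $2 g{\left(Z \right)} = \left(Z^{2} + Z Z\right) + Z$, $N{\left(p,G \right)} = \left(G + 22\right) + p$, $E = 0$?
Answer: $39$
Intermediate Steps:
$N{\left(p,G \right)} = 22 + G + p$ ($N{\left(p,G \right)} = \left(22 + G\right) + p = 22 + G + p$)
$g{\left(Z \right)} = Z^{2} + \frac{Z}{2}$ ($g{\left(Z \right)} = \frac{\left(Z^{2} + Z Z\right) + Z}{2} = \frac{\left(Z^{2} + Z^{2}\right) + Z}{2} = \frac{2 Z^{2} + Z}{2} = \frac{Z + 2 Z^{2}}{2} = Z^{2} + \frac{Z}{2}$)
$N{\left(-30,47 \right)} + g{\left(E \right)} = \left(22 + 47 - 30\right) + 0 \left(\frac{1}{2} + 0\right) = 39 + 0 \cdot \frac{1}{2} = 39 + 0 = 39$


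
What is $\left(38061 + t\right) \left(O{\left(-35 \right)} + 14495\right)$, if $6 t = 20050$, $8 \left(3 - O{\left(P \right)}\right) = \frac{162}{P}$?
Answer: $\frac{9004197236}{15} \approx 6.0028 \cdot 10^{8}$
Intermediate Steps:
$O{\left(P \right)} = 3 - \frac{81}{4 P}$ ($O{\left(P \right)} = 3 - \frac{162 \frac{1}{P}}{8} = 3 - \frac{81}{4 P}$)
$t = \frac{10025}{3}$ ($t = \frac{1}{6} \cdot 20050 = \frac{10025}{3} \approx 3341.7$)
$\left(38061 + t\right) \left(O{\left(-35 \right)} + 14495\right) = \left(38061 + \frac{10025}{3}\right) \left(\left(3 - \frac{81}{4 \left(-35\right)}\right) + 14495\right) = \frac{124208 \left(\left(3 - - \frac{81}{140}\right) + 14495\right)}{3} = \frac{124208 \left(\left(3 + \frac{81}{140}\right) + 14495\right)}{3} = \frac{124208 \left(\frac{501}{140} + 14495\right)}{3} = \frac{124208}{3} \cdot \frac{2029801}{140} = \frac{9004197236}{15}$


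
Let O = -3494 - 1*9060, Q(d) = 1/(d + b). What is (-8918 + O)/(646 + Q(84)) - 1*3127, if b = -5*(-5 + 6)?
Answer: -161282733/51035 ≈ -3160.2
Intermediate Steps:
b = -5 (b = -5*1 = -5)
Q(d) = 1/(-5 + d) (Q(d) = 1/(d - 5) = 1/(-5 + d))
O = -12554 (O = -3494 - 9060 = -12554)
(-8918 + O)/(646 + Q(84)) - 1*3127 = (-8918 - 12554)/(646 + 1/(-5 + 84)) - 1*3127 = -21472/(646 + 1/79) - 3127 = -21472/51035/79 - 3127 = -21472*79/51035 - 3127 = -1696288/51035 - 3127 = -161282733/51035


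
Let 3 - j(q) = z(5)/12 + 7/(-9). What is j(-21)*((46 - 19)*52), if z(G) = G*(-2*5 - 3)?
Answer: 12909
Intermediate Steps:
z(G) = -13*G (z(G) = G*(-10 - 3) = G*(-13) = -13*G)
j(q) = 331/36 (j(q) = 3 - (-13*5/12 + 7/(-9)) = 3 - (-65*1/12 + 7*(-⅑)) = 3 - (-65/12 - 7/9) = 3 - 1*(-223/36) = 3 + 223/36 = 331/36)
j(-21)*((46 - 19)*52) = 331*((46 - 19)*52)/36 = 331*(27*52)/36 = (331/36)*1404 = 12909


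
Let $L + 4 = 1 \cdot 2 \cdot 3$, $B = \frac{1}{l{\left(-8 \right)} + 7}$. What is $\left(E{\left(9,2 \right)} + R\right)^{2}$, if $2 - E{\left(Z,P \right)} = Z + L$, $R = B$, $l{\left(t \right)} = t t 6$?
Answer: $\frac{12376324}{152881} \approx 80.954$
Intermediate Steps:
$l{\left(t \right)} = 6 t^{2}$ ($l{\left(t \right)} = t^{2} \cdot 6 = 6 t^{2}$)
$B = \frac{1}{391}$ ($B = \frac{1}{6 \left(-8\right)^{2} + 7} = \frac{1}{6 \cdot 64 + 7} = \frac{1}{384 + 7} = \frac{1}{391} \approx 0.0025575$)
$R = \frac{1}{391} \approx 0.0025575$
$L = 2$ ($L = -4 + 1 \cdot 2 \cdot 3 = -4 + 2 \cdot 3 = -4 + 6 = 2$)
$E{\left(Z,P \right)} = - Z$ ($E{\left(Z,P \right)} = 2 - \left(Z + 2\right) = 2 - \left(2 + Z\right) = - Z$)
$\left(E{\left(9,2 \right)} + R\right)^{2} = \left(\left(-1\right) 9 + \frac{1}{391}\right)^{2} = \left(-9 + \frac{1}{391}\right)^{2} = \left(- \frac{3518}{391}\right)^{2} = \frac{12376324}{152881}$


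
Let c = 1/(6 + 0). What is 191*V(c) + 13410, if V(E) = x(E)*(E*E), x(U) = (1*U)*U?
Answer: 17379551/1296 ≈ 13410.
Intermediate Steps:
x(U) = U² (x(U) = U*U = U²)
c = ⅙ (c = 1/6 = ⅙ ≈ 0.16667)
V(E) = E⁴ (V(E) = E²*(E*E) = E²*E² = E⁴)
191*V(c) + 13410 = 191*(⅙)⁴ + 13410 = 191*(1/1296) + 13410 = 191/1296 + 13410 = 17379551/1296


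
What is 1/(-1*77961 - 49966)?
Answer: -1/127927 ≈ -7.8170e-6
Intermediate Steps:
1/(-1*77961 - 49966) = 1/(-77961 - 49966) = 1/(-127927) = -1/127927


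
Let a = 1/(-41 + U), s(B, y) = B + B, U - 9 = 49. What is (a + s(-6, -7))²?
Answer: 41209/289 ≈ 142.59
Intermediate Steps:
U = 58 (U = 9 + 49 = 58)
s(B, y) = 2*B
a = 1/17 (a = 1/(-41 + 58) = 1/17 ≈ 0.058824)
(a + s(-6, -7))² = (1/17 + 2*(-6))² = (1/17 - 12)² = (-203/17)² = 41209/289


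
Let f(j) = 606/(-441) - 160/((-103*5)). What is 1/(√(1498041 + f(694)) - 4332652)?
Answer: -65600683932/284224911757524985 - 7*√7008683207811/284224911757524985 ≈ -2.3087e-7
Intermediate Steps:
f(j) = -16102/15141 (f(j) = 606*(-1/441) - 160/(-515) = -202/147 - 160*(-1/515) = -202/147 + 32/103 = -16102/15141)
1/(√(1498041 + f(694)) - 4332652) = 1/(√(1498041 - 16102/15141) - 4332652) = 1/(√(22681822679/15141) - 4332652) = 1/(√7008683207811/2163 - 4332652) = 1/(-4332652 + √7008683207811/2163)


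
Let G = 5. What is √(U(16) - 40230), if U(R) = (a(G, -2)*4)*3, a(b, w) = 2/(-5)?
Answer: I*√1005870/5 ≈ 200.59*I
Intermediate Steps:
a(b, w) = -⅖ (a(b, w) = 2*(-⅕) = -⅖)
U(R) = -24/5 (U(R) = -⅖*4*3 = -8/5*3 = -24/5)
√(U(16) - 40230) = √(-24/5 - 40230) = √(-201174/5) = I*√1005870/5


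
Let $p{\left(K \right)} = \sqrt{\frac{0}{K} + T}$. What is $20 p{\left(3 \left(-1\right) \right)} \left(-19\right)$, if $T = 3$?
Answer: $- 380 \sqrt{3} \approx -658.18$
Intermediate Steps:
$p{\left(K \right)} = \sqrt{3}$ ($p{\left(K \right)} = \sqrt{\frac{0}{K} + 3} = \sqrt{0 + 3} = \sqrt{3}$)
$20 p{\left(3 \left(-1\right) \right)} \left(-19\right) = 20 \sqrt{3} \left(-19\right) = - 380 \sqrt{3}$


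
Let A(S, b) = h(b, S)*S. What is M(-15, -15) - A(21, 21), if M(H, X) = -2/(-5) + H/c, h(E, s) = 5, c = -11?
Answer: -5678/55 ≈ -103.24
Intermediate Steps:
A(S, b) = 5*S
M(H, X) = ⅖ - H/11 (M(H, X) = -2/(-5) + H/(-11) = -2*(-⅕) + H*(-1/11) = ⅖ - H/11)
M(-15, -15) - A(21, 21) = (⅖ - 1/11*(-15)) - 5*21 = (⅖ + 15/11) - 1*105 = 97/55 - 105 = -5678/55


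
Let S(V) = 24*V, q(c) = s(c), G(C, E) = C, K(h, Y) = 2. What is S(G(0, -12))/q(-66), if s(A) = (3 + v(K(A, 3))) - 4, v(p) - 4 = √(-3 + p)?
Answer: 0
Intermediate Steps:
v(p) = 4 + √(-3 + p)
s(A) = 3 + I (s(A) = (3 + (4 + √(-3 + 2))) - 4 = (3 + (4 + √(-1))) - 4 = (3 + (4 + I)) - 4 = (7 + I) - 4 = 3 + I)
q(c) = 3 + I
S(G(0, -12))/q(-66) = (24*0)/(3 + I) = 0*((3 - I)/10) = 0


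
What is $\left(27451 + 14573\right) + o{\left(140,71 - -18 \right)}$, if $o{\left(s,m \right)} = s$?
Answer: $42164$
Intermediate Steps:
$\left(27451 + 14573\right) + o{\left(140,71 - -18 \right)} = \left(27451 + 14573\right) + 140 = 42024 + 140 = 42164$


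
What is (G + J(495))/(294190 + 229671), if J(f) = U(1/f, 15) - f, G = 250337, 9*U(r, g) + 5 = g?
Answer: 2248588/4714749 ≈ 0.47693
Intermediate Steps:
U(r, g) = -5/9 + g/9
J(f) = 10/9 - f (J(f) = (-5/9 + (⅑)*15) - f = (-5/9 + 5/3) - f = 10/9 - f)
(G + J(495))/(294190 + 229671) = (250337 + (10/9 - 1*495))/(294190 + 229671) = (250337 + (10/9 - 495))/523861 = (250337 - 4445/9)*(1/523861) = (2248588/9)*(1/523861) = 2248588/4714749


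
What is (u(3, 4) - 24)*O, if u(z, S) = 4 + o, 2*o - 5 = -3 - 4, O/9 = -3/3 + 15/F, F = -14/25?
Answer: 10503/2 ≈ 5251.5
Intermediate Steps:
F = -14/25 (F = -14*1/25 = -14/25 ≈ -0.56000)
O = -3501/14 (O = 9*(-3/3 + 15/(-14/25)) = 9*(-3*⅓ + 15*(-25/14)) = 9*(-1 - 375/14) = 9*(-389/14) = -3501/14 ≈ -250.07)
o = -1 (o = 5/2 + (-3 - 4)/2 = 5/2 + (½)*(-7) = 5/2 - 7/2 = -1)
u(z, S) = 3 (u(z, S) = 4 - 1 = 3)
(u(3, 4) - 24)*O = (3 - 24)*(-3501/14) = -21*(-3501/14) = 10503/2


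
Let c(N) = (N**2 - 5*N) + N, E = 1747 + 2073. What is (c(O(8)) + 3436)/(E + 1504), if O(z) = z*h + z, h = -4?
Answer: 1027/1331 ≈ 0.77160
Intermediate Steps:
O(z) = -3*z (O(z) = z*(-4) + z = -4*z + z = -3*z)
E = 3820
c(N) = N**2 - 4*N
(c(O(8)) + 3436)/(E + 1504) = ((-3*8)*(-4 - 3*8) + 3436)/(3820 + 1504) = (-24*(-4 - 24) + 3436)/5324 = (-24*(-28) + 3436)*(1/5324) = (672 + 3436)*(1/5324) = 4108*(1/5324) = 1027/1331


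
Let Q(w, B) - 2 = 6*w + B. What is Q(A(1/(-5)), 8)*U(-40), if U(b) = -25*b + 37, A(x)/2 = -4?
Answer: -39406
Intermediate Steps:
A(x) = -8 (A(x) = 2*(-4) = -8)
Q(w, B) = 2 + B + 6*w (Q(w, B) = 2 + (6*w + B) = 2 + (B + 6*w) = 2 + B + 6*w)
U(b) = 37 - 25*b
Q(A(1/(-5)), 8)*U(-40) = (2 + 8 + 6*(-8))*(37 - 25*(-40)) = (2 + 8 - 48)*(37 + 1000) = -38*1037 = -39406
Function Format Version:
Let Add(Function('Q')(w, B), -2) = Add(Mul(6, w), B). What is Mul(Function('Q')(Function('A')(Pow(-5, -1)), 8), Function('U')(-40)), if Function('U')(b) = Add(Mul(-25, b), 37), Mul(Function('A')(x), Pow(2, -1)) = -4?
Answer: -39406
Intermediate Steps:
Function('A')(x) = -8 (Function('A')(x) = Mul(2, -4) = -8)
Function('Q')(w, B) = Add(2, B, Mul(6, w)) (Function('Q')(w, B) = Add(2, Add(Mul(6, w), B)) = Add(2, Add(B, Mul(6, w))) = Add(2, B, Mul(6, w)))
Function('U')(b) = Add(37, Mul(-25, b))
Mul(Function('Q')(Function('A')(Pow(-5, -1)), 8), Function('U')(-40)) = Mul(Add(2, 8, Mul(6, -8)), Add(37, Mul(-25, -40))) = Mul(Add(2, 8, -48), Add(37, 1000)) = Mul(-38, 1037) = -39406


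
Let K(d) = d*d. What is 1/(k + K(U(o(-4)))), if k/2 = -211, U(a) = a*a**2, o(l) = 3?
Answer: 1/307 ≈ 0.0032573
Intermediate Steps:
U(a) = a**3
K(d) = d**2
k = -422 (k = 2*(-211) = -422)
1/(k + K(U(o(-4)))) = 1/(-422 + (3**3)**2) = 1/(-422 + 27**2) = 1/(-422 + 729) = 1/307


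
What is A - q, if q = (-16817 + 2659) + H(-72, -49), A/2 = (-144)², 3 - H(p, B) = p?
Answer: 55555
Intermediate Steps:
H(p, B) = 3 - p
A = 41472 (A = 2*(-144)² = 2*20736 = 41472)
q = -14083 (q = (-16817 + 2659) + (3 - 1*(-72)) = -14158 + (3 + 72) = -14158 + 75 = -14083)
A - q = 41472 - 1*(-14083) = 41472 + 14083 = 55555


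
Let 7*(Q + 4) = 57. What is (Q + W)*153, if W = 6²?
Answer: 42993/7 ≈ 6141.9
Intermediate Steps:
Q = 29/7 (Q = -4 + (⅐)*57 = -4 + 57/7 = 29/7 ≈ 4.1429)
W = 36
(Q + W)*153 = (29/7 + 36)*153 = (281/7)*153 = 42993/7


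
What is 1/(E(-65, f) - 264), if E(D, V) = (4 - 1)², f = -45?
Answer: -1/255 ≈ -0.0039216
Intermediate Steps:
E(D, V) = 9 (E(D, V) = 3² = 9)
1/(E(-65, f) - 264) = 1/(9 - 264) = 1/(-255) = -1/255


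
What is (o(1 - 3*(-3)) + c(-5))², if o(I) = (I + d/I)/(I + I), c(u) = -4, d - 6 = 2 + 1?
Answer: 477481/40000 ≈ 11.937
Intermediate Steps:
d = 9 (d = 6 + (2 + 1) = 6 + 3 = 9)
o(I) = (I + 9/I)/(2*I) (o(I) = (I + 9/I)/(I + I) = (I + 9/I)/((2*I)) = (I + 9/I)*(1/(2*I)) = (I + 9/I)/(2*I))
(o(1 - 3*(-3)) + c(-5))² = ((9 + (1 - 3*(-3))²)/(2*(1 - 3*(-3))²) - 4)² = ((9 + (1 + 9)²)/(2*(1 + 9)²) - 4)² = ((½)*(9 + 10²)/10² - 4)² = ((½)*(1/100)*(9 + 100) - 4)² = ((½)*(1/100)*109 - 4)² = (109/200 - 4)² = (-691/200)² = 477481/40000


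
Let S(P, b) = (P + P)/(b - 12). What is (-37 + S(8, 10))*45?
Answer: -2025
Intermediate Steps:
S(P, b) = 2*P/(-12 + b) (S(P, b) = (2*P)/(-12 + b) = 2*P/(-12 + b))
(-37 + S(8, 10))*45 = (-37 + 2*8/(-12 + 10))*45 = (-37 + 2*8/(-2))*45 = (-37 + 2*8*(-1/2))*45 = (-37 - 8)*45 = -45*45 = -2025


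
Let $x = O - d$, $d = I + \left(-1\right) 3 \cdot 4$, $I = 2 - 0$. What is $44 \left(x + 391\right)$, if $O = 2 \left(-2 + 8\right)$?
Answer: $18172$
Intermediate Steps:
$I = 2$ ($I = 2 + 0 = 2$)
$O = 12$ ($O = 2 \cdot 6 = 12$)
$d = -10$ ($d = 2 + \left(-1\right) 3 \cdot 4 = 2 - 12 = -10$)
$x = 22$ ($x = 12 - -10 = 12 + 10 = 22$)
$44 \left(x + 391\right) = 44 \left(22 + 391\right) = 44 \cdot 413 = 18172$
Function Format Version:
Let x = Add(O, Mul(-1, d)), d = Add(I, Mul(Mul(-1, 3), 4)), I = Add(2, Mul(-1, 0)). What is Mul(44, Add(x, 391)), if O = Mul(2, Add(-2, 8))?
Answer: 18172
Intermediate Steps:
I = 2 (I = Add(2, 0) = 2)
O = 12 (O = Mul(2, 6) = 12)
d = -10 (d = Add(2, Mul(Mul(-1, 3), 4)) = Add(2, Mul(-3, 4)) = Add(2, -12) = -10)
x = 22 (x = Add(12, Mul(-1, -10)) = Add(12, 10) = 22)
Mul(44, Add(x, 391)) = Mul(44, Add(22, 391)) = Mul(44, 413) = 18172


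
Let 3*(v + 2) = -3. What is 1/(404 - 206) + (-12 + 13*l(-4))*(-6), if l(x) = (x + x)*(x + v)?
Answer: -850607/198 ≈ -4296.0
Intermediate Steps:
v = -3 (v = -2 + (⅓)*(-3) = -2 - 1 = -3)
l(x) = 2*x*(-3 + x) (l(x) = (x + x)*(x - 3) = (2*x)*(-3 + x) = 2*x*(-3 + x))
1/(404 - 206) + (-12 + 13*l(-4))*(-6) = 1/(404 - 206) + (-12 + 13*(2*(-4)*(-3 - 4)))*(-6) = 1/198 + (-12 + 13*(2*(-4)*(-7)))*(-6) = 1/198 + (-12 + 13*56)*(-6) = 1/198 + (-12 + 728)*(-6) = 1/198 + 716*(-6) = 1/198 - 4296 = -850607/198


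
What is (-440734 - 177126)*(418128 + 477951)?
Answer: -553651370940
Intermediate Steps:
(-440734 - 177126)*(418128 + 477951) = -617860*896079 = -553651370940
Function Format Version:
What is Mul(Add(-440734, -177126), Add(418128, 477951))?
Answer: -553651370940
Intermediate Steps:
Mul(Add(-440734, -177126), Add(418128, 477951)) = Mul(-617860, 896079) = -553651370940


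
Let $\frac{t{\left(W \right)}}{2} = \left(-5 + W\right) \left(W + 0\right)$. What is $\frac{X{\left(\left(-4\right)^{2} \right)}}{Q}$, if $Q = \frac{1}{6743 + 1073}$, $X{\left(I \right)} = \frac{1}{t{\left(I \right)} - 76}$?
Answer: $\frac{1954}{69} \approx 28.319$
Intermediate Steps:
$t{\left(W \right)} = 2 W \left(-5 + W\right)$ ($t{\left(W \right)} = 2 \left(-5 + W\right) \left(W + 0\right) = 2 \left(-5 + W\right) W = 2 W \left(-5 + W\right)$)
$X{\left(I \right)} = \frac{1}{-76 + 2 I \left(-5 + I\right)}$ ($X{\left(I \right)} = \frac{1}{2 I \left(-5 + I\right) - 76} = \frac{1}{-76 + 2 I \left(-5 + I\right)}$)
$Q = \frac{1}{7816} \approx 0.00012794$
$\frac{X{\left(\left(-4\right)^{2} \right)}}{Q} = \frac{1}{2 \left(-38 + \left(-4\right)^{2} \left(-5 + \left(-4\right)^{2}\right)\right)} \frac{1}{\frac{1}{7816}} = \frac{1}{2 \left(-38 + 16 \left(-5 + 16\right)\right)} 7816 = \frac{1}{2 \left(-38 + 16 \cdot 11\right)} 7816 = \frac{1}{2 \left(-38 + 176\right)} 7816 = \frac{1}{2 \cdot 138} \cdot 7816 = \frac{1}{2} \cdot \frac{1}{138} \cdot 7816 = \frac{1}{276} \cdot 7816 = \frac{1954}{69}$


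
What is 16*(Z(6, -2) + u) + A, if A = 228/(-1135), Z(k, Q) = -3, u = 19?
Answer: 290332/1135 ≈ 255.80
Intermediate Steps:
A = -228/1135 (A = 228*(-1/1135) = -228/1135 ≈ -0.20088)
16*(Z(6, -2) + u) + A = 16*(-3 + 19) - 228/1135 = 16*16 - 228/1135 = 256 - 228/1135 = 290332/1135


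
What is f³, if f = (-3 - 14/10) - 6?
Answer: -140608/125 ≈ -1124.9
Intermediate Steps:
f = -52/5 (f = (-3 - 14*⅒) - 6 = (-3 - 7/5) - 6 = -22/5 - 6 = -52/5 ≈ -10.400)
f³ = (-52/5)³ = -140608/125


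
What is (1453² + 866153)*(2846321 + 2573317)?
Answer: 16136224234956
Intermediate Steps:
(1453² + 866153)*(2846321 + 2573317) = (2111209 + 866153)*5419638 = 2977362*5419638 = 16136224234956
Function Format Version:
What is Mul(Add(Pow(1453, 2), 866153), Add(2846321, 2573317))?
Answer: 16136224234956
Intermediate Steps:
Mul(Add(Pow(1453, 2), 866153), Add(2846321, 2573317)) = Mul(Add(2111209, 866153), 5419638) = Mul(2977362, 5419638) = 16136224234956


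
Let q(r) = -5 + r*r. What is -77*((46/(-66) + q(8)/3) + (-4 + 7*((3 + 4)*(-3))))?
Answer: 30499/3 ≈ 10166.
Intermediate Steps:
q(r) = -5 + r²
-77*((46/(-66) + q(8)/3) + (-4 + 7*((3 + 4)*(-3)))) = -77*((46/(-66) + (-5 + 8²)/3) + (-4 + 7*((3 + 4)*(-3)))) = -77*((46*(-1/66) + (-5 + 64)*(⅓)) + (-4 + 7*(7*(-3)))) = -77*((-23/33 + 59*(⅓)) + (-4 + 7*(-21))) = -77*((-23/33 + 59/3) + (-4 - 147)) = -77*(626/33 - 151) = -77*(-4357/33) = 30499/3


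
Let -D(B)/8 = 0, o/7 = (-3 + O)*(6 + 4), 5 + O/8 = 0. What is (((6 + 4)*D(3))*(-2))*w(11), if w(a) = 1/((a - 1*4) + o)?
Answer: 0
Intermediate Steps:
O = -40 (O = -40 + 8*0 = -40 + 0 = -40)
o = -3010 (o = 7*((-3 - 40)*(6 + 4)) = 7*(-43*10) = 7*(-430) = -3010)
D(B) = 0 (D(B) = -8*0 = 0)
w(a) = 1/(-3014 + a) (w(a) = 1/((a - 1*4) - 3010) = 1/((a - 4) - 3010) = 1/((-4 + a) - 3010) = 1/(-3014 + a))
(((6 + 4)*D(3))*(-2))*w(11) = (((6 + 4)*0)*(-2))/(-3014 + 11) = ((10*0)*(-2))/(-3003) = (0*(-2))*(-1/3003) = 0*(-1/3003) = 0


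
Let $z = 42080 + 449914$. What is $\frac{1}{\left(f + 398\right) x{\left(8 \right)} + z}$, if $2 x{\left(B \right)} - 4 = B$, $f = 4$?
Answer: $\frac{1}{494406} \approx 2.0226 \cdot 10^{-6}$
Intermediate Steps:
$x{\left(B \right)} = 2 + \frac{B}{2}$
$z = 491994$
$\frac{1}{\left(f + 398\right) x{\left(8 \right)} + z} = \frac{1}{\left(4 + 398\right) \left(2 + \frac{1}{2} \cdot 8\right) + 491994} = \frac{1}{402 \left(2 + 4\right) + 491994} = \frac{1}{402 \cdot 6 + 491994} = \frac{1}{2412 + 491994} = \frac{1}{494406}$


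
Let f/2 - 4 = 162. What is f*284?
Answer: 94288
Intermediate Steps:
f = 332 (f = 8 + 2*162 = 8 + 324 = 332)
f*284 = 332*284 = 94288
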